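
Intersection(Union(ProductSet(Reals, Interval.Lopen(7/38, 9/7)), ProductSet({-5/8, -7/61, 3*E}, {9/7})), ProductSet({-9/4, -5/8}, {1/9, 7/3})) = EmptySet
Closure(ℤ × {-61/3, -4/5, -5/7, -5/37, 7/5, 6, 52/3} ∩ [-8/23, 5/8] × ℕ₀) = {0} × {6}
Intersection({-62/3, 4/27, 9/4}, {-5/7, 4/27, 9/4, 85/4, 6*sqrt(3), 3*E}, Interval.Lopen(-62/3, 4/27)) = {4/27}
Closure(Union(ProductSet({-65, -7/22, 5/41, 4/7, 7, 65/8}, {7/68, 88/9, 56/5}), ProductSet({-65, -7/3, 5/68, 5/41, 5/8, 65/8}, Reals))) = Union(ProductSet({-65, -7/3, 5/68, 5/41, 5/8, 65/8}, Reals), ProductSet({-65, -7/22, 5/41, 4/7, 7, 65/8}, {7/68, 88/9, 56/5}))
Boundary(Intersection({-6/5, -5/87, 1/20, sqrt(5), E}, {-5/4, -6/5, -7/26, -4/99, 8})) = {-6/5}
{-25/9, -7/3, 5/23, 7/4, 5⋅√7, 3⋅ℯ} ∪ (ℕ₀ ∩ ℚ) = {-25/9, -7/3, 5/23, 7/4, 5⋅√7, 3⋅ℯ} ∪ ℕ₀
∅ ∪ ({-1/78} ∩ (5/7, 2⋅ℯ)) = ∅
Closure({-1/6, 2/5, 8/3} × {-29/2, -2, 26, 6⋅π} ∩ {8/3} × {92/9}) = ∅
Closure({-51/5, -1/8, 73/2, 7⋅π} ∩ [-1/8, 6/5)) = {-1/8}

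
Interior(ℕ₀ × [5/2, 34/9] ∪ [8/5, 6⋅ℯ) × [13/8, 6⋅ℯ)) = ((8/5, 6⋅ℯ) × ((13/8, 5/2) ∪ (34/9, 6⋅ℯ))) ∪ ((8/5, 6⋅ℯ) \ ℕ₀ \ (8/5, 6⋅ℯ) × (13/8, 6⋅ℯ)) ∪ (((ℕ₀ \ ({8/5, 6⋅ℯ} ∪ (ℕ₀ \ (8/5, 6⋅ℯ)))) ∪ (ℕ₀ \ ([8/5, 6⋅ℯ] ∪ (ℕ₀ \ (8/5, 6⋅ℯ)))) ∪ ({2, 3, …, 16} \ ({8/5, 6⋅ℯ} ∪ (ℕ₀ \ (8/5, 6⋅ℯ))))) × [5/2, 34/9])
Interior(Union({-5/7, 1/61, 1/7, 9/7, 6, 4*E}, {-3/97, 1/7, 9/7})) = EmptySet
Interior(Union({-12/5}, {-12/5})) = EmptySet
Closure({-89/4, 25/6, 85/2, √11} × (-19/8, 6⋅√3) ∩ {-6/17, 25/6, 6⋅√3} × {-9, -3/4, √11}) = {25/6} × {-3/4, √11}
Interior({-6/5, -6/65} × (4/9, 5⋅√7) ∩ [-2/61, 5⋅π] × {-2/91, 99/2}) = ∅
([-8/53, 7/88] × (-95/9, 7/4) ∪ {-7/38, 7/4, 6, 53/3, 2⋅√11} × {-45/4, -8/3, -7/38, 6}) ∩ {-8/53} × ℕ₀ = {-8/53} × {0, 1}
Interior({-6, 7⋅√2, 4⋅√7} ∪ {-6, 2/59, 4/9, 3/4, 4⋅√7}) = ∅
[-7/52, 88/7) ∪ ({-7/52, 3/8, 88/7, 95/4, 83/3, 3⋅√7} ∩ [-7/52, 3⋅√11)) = [-7/52, 88/7)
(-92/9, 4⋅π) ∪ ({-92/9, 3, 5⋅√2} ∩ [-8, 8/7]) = (-92/9, 4⋅π)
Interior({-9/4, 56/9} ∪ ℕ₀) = ∅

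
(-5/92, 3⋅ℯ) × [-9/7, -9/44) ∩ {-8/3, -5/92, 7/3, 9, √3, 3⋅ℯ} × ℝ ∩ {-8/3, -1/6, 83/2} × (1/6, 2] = ∅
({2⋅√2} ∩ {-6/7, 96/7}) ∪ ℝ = ℝ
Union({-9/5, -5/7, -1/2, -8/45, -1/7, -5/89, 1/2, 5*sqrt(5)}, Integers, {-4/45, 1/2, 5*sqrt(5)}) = Union({-9/5, -5/7, -1/2, -8/45, -1/7, -4/45, -5/89, 1/2, 5*sqrt(5)}, Integers)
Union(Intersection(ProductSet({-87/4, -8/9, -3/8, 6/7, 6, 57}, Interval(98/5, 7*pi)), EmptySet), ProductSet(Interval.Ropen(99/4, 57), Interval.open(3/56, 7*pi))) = ProductSet(Interval.Ropen(99/4, 57), Interval.open(3/56, 7*pi))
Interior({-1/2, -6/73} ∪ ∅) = ∅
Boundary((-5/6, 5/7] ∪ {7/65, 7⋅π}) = {-5/6, 5/7, 7⋅π}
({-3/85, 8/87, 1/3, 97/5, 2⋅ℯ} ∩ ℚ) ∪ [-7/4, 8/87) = [-7/4, 8/87] ∪ {1/3, 97/5}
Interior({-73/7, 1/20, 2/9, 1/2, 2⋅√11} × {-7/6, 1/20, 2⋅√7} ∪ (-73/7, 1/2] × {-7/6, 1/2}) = ∅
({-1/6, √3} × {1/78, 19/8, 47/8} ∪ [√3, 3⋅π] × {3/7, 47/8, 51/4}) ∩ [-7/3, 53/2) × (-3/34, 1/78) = ∅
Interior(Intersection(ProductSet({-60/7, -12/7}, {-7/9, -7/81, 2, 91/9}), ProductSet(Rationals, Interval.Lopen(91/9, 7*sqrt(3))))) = EmptySet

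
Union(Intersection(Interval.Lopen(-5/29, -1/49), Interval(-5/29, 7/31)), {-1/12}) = Interval.Lopen(-5/29, -1/49)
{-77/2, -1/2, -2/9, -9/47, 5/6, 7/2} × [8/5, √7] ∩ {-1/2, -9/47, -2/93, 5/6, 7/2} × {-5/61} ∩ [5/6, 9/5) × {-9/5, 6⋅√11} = ∅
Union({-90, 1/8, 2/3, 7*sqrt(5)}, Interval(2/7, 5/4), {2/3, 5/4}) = Union({-90, 1/8, 7*sqrt(5)}, Interval(2/7, 5/4))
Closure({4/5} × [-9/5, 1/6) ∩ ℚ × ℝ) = {4/5} × [-9/5, 1/6]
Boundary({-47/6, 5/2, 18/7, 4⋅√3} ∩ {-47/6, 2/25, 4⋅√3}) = {-47/6, 4⋅√3}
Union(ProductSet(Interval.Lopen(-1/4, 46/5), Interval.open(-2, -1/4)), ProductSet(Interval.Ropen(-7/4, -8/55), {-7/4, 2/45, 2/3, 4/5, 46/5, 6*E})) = Union(ProductSet(Interval.Ropen(-7/4, -8/55), {-7/4, 2/45, 2/3, 4/5, 46/5, 6*E}), ProductSet(Interval.Lopen(-1/4, 46/5), Interval.open(-2, -1/4)))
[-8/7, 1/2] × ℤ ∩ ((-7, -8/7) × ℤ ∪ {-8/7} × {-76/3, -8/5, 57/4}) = ∅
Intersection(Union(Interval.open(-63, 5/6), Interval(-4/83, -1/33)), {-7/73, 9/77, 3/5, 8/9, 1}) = {-7/73, 9/77, 3/5}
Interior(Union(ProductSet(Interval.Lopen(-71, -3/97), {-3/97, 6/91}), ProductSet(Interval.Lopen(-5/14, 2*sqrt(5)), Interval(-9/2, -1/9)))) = ProductSet(Interval.open(-5/14, 2*sqrt(5)), Interval.open(-9/2, -1/9))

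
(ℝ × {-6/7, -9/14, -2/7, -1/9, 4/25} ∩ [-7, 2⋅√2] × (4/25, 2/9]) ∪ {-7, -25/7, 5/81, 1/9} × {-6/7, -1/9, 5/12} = {-7, -25/7, 5/81, 1/9} × {-6/7, -1/9, 5/12}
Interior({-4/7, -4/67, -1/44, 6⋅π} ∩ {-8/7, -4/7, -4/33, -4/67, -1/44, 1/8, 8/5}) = ∅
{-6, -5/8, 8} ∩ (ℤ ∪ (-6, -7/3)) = {-6, 8}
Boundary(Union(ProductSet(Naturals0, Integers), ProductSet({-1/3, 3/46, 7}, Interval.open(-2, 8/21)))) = Union(ProductSet({-1/3, 3/46, 7}, Interval(-2, 8/21)), ProductSet(Naturals0, Integers))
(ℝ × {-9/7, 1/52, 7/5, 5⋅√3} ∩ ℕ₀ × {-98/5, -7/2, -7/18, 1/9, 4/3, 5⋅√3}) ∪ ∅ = ℕ₀ × {5⋅√3}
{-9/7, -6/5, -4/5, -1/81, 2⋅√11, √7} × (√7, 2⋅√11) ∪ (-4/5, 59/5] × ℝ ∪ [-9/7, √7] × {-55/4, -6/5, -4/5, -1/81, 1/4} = ((-4/5, 59/5] × ℝ) ∪ ([-9/7, √7] × {-55/4, -6/5, -4/5, -1/81, 1/4}) ∪ ({-9/7, -6/5, -4/5, -1/81, 2⋅√11, √7} × (√7, 2⋅√11))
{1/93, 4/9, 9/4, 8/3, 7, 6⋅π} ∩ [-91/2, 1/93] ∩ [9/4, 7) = ∅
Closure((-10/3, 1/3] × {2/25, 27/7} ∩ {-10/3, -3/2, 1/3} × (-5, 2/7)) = {-3/2, 1/3} × {2/25}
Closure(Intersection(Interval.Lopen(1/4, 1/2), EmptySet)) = EmptySet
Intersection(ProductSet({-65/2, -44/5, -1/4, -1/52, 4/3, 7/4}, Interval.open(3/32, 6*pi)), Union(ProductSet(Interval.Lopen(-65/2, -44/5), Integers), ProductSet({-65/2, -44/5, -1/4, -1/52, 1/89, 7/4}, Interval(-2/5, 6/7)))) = Union(ProductSet({-44/5}, Range(1, 19, 1)), ProductSet({-65/2, -44/5, -1/4, -1/52, 7/4}, Interval.Lopen(3/32, 6/7)))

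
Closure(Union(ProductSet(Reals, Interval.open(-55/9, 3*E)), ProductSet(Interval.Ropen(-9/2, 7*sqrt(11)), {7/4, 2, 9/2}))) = ProductSet(Reals, Interval(-55/9, 3*E))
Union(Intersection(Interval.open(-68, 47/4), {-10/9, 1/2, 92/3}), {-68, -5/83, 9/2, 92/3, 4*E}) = {-68, -10/9, -5/83, 1/2, 9/2, 92/3, 4*E}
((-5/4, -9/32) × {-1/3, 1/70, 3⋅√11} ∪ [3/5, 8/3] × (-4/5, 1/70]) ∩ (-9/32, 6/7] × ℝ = [3/5, 6/7] × (-4/5, 1/70]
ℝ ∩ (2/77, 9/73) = (2/77, 9/73)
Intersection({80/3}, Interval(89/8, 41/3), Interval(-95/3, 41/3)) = EmptySet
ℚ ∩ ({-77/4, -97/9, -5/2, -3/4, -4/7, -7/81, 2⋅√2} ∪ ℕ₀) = {-77/4, -97/9, -5/2, -3/4, -4/7, -7/81} ∪ ℕ₀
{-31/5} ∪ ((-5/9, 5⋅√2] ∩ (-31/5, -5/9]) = {-31/5}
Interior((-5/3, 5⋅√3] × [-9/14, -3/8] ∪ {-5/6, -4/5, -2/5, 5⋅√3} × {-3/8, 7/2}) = (-5/3, 5⋅√3) × (-9/14, -3/8)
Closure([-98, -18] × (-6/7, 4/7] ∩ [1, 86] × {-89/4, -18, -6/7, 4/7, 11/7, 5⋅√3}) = ∅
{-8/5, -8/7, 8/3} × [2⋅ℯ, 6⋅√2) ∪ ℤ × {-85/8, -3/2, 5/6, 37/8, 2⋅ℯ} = (ℤ × {-85/8, -3/2, 5/6, 37/8, 2⋅ℯ}) ∪ ({-8/5, -8/7, 8/3} × [2⋅ℯ, 6⋅√2))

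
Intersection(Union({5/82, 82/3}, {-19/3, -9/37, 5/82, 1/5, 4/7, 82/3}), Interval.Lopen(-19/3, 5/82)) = {-9/37, 5/82}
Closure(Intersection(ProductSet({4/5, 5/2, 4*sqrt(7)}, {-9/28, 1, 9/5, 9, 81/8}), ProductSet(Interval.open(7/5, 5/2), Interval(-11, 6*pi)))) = EmptySet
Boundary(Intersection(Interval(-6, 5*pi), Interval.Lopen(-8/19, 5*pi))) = {-8/19, 5*pi}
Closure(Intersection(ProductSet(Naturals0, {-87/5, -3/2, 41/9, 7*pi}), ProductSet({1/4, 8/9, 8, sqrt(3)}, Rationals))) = ProductSet({8}, {-87/5, -3/2, 41/9})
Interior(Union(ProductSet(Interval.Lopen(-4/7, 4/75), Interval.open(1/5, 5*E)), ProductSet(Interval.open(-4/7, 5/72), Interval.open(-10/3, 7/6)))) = Union(ProductSet(Interval.open(-4/7, 4/75), Interval.open(1/5, 5*E)), ProductSet(Interval.open(-4/7, 5/72), Interval.open(-10/3, 7/6)))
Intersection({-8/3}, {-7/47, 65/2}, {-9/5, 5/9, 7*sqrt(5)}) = EmptySet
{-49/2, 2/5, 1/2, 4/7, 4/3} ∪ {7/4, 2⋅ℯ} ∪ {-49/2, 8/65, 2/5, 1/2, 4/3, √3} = {-49/2, 8/65, 2/5, 1/2, 4/7, 4/3, 7/4, √3, 2⋅ℯ}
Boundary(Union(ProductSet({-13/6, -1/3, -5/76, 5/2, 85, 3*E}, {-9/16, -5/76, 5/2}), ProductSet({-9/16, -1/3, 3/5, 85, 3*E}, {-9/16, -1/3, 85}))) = Union(ProductSet({-9/16, -1/3, 3/5, 85, 3*E}, {-9/16, -1/3, 85}), ProductSet({-13/6, -1/3, -5/76, 5/2, 85, 3*E}, {-9/16, -5/76, 5/2}))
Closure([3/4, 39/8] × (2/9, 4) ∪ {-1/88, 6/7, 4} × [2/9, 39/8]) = ({-1/88, 6/7, 4} × [2/9, 39/8]) ∪ ([3/4, 39/8] × [2/9, 4])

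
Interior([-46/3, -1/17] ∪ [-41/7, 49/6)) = (-46/3, 49/6)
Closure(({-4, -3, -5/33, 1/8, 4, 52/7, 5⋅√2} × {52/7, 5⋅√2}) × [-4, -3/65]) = ({-4, -3, -5/33, 1/8, 4, 52/7, 5⋅√2} × {52/7, 5⋅√2}) × [-4, -3/65]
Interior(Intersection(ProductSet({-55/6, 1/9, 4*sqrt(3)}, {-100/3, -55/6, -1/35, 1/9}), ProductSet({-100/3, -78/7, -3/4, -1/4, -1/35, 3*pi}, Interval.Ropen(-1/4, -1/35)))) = EmptySet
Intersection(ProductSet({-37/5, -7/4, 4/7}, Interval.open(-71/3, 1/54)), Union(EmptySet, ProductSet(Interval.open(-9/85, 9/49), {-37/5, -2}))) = EmptySet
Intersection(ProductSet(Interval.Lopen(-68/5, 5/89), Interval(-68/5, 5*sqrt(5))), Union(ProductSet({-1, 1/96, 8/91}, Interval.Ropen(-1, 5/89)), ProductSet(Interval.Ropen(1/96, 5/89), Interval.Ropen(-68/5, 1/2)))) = Union(ProductSet({-1, 1/96}, Interval.Ropen(-1, 5/89)), ProductSet(Interval.Ropen(1/96, 5/89), Interval.Ropen(-68/5, 1/2)))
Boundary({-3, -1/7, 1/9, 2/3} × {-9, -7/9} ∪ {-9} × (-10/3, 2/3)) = ({-9} × [-10/3, 2/3]) ∪ ({-3, -1/7, 1/9, 2/3} × {-9, -7/9})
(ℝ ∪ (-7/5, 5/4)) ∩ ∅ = ∅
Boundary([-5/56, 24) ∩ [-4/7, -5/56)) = ∅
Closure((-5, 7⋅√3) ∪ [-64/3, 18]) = [-64/3, 18]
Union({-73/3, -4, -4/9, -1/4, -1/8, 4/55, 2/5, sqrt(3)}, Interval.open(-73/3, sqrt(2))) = Union({sqrt(3)}, Interval.Ropen(-73/3, sqrt(2)))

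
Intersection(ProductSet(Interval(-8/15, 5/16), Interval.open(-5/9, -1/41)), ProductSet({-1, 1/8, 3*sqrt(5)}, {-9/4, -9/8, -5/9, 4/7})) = EmptySet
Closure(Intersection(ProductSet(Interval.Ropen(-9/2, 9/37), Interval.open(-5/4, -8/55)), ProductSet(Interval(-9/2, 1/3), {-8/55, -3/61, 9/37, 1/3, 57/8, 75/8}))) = EmptySet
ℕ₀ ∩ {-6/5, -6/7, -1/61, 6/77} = ∅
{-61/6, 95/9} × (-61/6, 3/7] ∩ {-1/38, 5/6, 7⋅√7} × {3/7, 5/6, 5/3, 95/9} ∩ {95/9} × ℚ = ∅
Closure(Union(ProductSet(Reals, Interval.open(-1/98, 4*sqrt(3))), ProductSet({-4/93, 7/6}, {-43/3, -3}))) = Union(ProductSet({-4/93, 7/6}, {-43/3, -3}), ProductSet(Reals, Interval(-1/98, 4*sqrt(3))))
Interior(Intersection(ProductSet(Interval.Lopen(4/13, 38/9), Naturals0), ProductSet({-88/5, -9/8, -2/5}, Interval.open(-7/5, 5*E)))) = EmptySet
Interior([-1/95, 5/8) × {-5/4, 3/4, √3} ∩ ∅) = ∅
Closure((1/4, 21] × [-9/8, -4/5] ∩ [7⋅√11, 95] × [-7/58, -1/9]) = ∅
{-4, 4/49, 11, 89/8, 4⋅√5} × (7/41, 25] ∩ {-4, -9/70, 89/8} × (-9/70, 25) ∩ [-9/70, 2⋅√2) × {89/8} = ∅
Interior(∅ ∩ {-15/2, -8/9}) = ∅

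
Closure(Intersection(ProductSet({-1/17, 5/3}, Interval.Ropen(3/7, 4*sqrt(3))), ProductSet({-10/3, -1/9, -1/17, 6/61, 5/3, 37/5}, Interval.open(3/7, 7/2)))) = ProductSet({-1/17, 5/3}, Interval(3/7, 7/2))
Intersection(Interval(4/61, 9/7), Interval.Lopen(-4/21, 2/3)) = Interval(4/61, 2/3)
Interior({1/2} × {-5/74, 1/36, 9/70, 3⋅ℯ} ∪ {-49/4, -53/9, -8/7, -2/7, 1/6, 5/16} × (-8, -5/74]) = ∅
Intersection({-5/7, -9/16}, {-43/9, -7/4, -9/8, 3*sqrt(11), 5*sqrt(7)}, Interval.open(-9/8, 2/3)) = EmptySet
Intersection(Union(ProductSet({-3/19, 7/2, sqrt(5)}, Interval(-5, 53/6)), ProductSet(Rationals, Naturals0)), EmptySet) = EmptySet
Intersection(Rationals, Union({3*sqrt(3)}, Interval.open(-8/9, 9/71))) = Intersection(Interval.open(-8/9, 9/71), Rationals)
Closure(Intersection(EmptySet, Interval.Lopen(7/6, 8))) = EmptySet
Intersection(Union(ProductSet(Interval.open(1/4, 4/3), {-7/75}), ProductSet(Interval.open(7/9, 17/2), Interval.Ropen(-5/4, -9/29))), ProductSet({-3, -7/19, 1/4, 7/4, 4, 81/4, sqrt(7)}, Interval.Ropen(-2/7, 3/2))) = EmptySet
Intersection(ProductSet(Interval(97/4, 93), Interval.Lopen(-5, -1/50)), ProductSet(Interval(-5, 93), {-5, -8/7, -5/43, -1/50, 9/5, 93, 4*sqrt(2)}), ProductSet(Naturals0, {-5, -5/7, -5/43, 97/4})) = ProductSet(Range(25, 94, 1), {-5/43})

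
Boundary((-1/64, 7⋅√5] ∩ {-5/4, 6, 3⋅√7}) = {6, 3⋅√7}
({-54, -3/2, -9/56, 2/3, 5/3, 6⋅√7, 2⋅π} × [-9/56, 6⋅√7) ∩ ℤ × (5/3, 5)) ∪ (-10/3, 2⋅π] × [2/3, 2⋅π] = ({-54} × (5/3, 5)) ∪ ((-10/3, 2⋅π] × [2/3, 2⋅π])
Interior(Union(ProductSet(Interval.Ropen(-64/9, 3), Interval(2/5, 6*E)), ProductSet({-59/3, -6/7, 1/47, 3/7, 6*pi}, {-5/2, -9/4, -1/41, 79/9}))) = ProductSet(Interval.open(-64/9, 3), Interval.open(2/5, 6*E))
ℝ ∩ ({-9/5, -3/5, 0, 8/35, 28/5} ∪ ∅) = {-9/5, -3/5, 0, 8/35, 28/5}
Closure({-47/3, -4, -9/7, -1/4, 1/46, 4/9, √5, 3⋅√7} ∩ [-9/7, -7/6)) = {-9/7}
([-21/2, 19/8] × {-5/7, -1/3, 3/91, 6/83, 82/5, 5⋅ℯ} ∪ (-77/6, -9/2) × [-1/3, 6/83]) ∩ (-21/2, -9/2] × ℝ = ((-21/2, -9/2) × [-1/3, 6/83]) ∪ ((-21/2, -9/2] × {-5/7, -1/3, 3/91, 6/83, 82/5, 5⋅ℯ})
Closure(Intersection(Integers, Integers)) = Integers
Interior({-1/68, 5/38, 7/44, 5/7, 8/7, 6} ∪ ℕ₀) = ∅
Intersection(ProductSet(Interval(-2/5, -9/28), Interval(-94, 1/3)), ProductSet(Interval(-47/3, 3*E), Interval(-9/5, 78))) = ProductSet(Interval(-2/5, -9/28), Interval(-9/5, 1/3))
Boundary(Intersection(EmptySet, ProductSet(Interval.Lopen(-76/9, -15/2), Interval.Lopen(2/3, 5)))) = EmptySet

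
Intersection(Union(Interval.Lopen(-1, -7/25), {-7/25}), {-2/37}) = EmptySet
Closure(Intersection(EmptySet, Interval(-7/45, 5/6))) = EmptySet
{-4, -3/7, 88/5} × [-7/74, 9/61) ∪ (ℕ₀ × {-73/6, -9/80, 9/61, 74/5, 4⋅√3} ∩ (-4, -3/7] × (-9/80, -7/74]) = {-4, -3/7, 88/5} × [-7/74, 9/61)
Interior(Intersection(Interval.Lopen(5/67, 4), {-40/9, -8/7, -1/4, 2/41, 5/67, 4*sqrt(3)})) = EmptySet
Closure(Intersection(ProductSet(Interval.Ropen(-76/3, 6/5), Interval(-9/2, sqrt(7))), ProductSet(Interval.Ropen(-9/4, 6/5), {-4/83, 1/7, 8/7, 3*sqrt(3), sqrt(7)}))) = ProductSet(Interval(-9/4, 6/5), {-4/83, 1/7, 8/7, sqrt(7)})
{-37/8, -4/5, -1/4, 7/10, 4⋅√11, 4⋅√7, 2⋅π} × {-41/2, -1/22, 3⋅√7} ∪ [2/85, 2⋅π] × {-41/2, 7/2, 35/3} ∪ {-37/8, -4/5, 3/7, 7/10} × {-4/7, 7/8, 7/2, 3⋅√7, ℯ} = ([2/85, 2⋅π] × {-41/2, 7/2, 35/3}) ∪ ({-37/8, -4/5, 3/7, 7/10} × {-4/7, 7/8, 7/2, 3⋅√7, ℯ}) ∪ ({-37/8, -4/5, -1/4, 7/10, 4⋅√11, 4⋅√7, 2⋅π} × {-41/2, -1/22, 3⋅√7})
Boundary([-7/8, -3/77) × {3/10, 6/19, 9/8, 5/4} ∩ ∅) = ∅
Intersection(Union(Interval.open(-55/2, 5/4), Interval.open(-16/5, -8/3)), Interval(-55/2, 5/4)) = Interval.open(-55/2, 5/4)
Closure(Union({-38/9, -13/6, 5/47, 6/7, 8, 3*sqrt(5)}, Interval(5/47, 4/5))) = Union({-38/9, -13/6, 6/7, 8, 3*sqrt(5)}, Interval(5/47, 4/5))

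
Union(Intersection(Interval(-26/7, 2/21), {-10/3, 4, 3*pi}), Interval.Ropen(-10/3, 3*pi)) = Interval.Ropen(-10/3, 3*pi)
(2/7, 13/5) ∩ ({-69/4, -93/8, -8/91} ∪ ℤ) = {1, 2}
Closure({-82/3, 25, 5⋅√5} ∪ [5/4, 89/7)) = {-82/3, 25} ∪ [5/4, 89/7]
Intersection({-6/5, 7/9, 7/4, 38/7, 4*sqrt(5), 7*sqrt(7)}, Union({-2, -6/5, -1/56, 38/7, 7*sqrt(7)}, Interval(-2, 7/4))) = {-6/5, 7/9, 7/4, 38/7, 7*sqrt(7)}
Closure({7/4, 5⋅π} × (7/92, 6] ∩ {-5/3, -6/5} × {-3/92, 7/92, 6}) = ∅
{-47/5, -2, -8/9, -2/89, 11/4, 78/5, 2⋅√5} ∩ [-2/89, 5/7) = {-2/89}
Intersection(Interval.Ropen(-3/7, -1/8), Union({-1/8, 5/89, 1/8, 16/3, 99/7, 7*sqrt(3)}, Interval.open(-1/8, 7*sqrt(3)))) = EmptySet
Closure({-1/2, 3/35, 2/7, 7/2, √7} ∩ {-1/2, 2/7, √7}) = {-1/2, 2/7, √7}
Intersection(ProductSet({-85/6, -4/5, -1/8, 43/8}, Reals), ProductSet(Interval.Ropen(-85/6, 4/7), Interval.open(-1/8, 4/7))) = ProductSet({-85/6, -4/5, -1/8}, Interval.open(-1/8, 4/7))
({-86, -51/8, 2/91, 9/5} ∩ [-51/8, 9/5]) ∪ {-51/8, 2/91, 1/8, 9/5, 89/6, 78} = {-51/8, 2/91, 1/8, 9/5, 89/6, 78}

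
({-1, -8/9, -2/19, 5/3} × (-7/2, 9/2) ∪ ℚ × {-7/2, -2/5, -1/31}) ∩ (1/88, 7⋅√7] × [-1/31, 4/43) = ({5/3} × [-1/31, 4/43)) ∪ ((ℚ ∩ (1/88, 7⋅√7]) × {-1/31})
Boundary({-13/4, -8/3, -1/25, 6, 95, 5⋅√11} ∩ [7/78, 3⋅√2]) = ∅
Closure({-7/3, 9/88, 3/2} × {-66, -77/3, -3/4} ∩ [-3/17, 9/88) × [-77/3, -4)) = ∅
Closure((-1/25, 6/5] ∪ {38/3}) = [-1/25, 6/5] ∪ {38/3}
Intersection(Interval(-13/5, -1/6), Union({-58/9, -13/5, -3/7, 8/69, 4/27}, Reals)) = Interval(-13/5, -1/6)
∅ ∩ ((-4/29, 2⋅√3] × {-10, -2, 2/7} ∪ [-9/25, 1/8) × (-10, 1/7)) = ∅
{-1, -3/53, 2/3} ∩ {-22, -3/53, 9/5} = {-3/53}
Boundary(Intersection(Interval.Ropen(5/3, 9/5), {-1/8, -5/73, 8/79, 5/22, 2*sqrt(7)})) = EmptySet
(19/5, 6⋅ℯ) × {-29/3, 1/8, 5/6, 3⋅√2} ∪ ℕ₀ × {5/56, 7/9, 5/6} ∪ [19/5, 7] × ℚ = (ℕ₀ × {5/56, 7/9, 5/6}) ∪ ([19/5, 7] × ℚ) ∪ ((19/5, 6⋅ℯ) × {-29/3, 1/8, 5/6, 3⋅√2})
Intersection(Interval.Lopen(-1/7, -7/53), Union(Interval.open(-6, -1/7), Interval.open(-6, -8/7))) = EmptySet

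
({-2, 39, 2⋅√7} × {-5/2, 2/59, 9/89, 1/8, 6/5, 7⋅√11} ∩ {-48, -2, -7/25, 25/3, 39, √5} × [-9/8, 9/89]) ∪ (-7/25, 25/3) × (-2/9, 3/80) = ({-2, 39} × {2/59, 9/89}) ∪ ((-7/25, 25/3) × (-2/9, 3/80))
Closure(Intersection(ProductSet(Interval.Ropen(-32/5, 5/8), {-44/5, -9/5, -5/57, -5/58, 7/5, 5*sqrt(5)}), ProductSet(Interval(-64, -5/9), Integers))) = EmptySet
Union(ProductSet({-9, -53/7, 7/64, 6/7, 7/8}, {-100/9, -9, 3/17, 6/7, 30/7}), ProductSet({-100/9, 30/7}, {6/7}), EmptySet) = Union(ProductSet({-100/9, 30/7}, {6/7}), ProductSet({-9, -53/7, 7/64, 6/7, 7/8}, {-100/9, -9, 3/17, 6/7, 30/7}))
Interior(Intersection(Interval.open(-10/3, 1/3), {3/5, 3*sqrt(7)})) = EmptySet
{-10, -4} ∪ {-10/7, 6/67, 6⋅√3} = {-10, -4, -10/7, 6/67, 6⋅√3}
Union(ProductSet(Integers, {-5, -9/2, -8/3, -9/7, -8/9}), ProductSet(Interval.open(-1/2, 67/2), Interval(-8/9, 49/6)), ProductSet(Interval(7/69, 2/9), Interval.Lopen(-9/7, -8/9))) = Union(ProductSet(Integers, {-5, -9/2, -8/3, -9/7, -8/9}), ProductSet(Interval.open(-1/2, 67/2), Interval(-8/9, 49/6)), ProductSet(Interval(7/69, 2/9), Interval.Lopen(-9/7, -8/9)))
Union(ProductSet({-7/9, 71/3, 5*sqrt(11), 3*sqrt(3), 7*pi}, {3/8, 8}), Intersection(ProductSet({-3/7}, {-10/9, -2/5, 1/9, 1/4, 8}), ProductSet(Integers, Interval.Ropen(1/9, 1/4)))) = ProductSet({-7/9, 71/3, 5*sqrt(11), 3*sqrt(3), 7*pi}, {3/8, 8})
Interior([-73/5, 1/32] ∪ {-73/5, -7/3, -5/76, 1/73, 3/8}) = (-73/5, 1/32)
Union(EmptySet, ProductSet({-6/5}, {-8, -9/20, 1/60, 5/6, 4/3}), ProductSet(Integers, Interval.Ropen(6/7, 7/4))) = Union(ProductSet({-6/5}, {-8, -9/20, 1/60, 5/6, 4/3}), ProductSet(Integers, Interval.Ropen(6/7, 7/4)))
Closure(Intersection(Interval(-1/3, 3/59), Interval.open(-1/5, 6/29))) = Interval(-1/5, 3/59)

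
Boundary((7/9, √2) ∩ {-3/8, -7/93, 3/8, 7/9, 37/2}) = ∅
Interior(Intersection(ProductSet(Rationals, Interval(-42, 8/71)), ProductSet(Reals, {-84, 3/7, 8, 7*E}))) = EmptySet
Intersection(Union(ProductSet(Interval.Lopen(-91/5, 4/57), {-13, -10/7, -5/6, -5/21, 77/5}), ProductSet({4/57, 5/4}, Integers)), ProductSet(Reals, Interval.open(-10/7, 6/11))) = Union(ProductSet({4/57, 5/4}, Range(-1, 1, 1)), ProductSet(Interval.Lopen(-91/5, 4/57), {-5/6, -5/21}))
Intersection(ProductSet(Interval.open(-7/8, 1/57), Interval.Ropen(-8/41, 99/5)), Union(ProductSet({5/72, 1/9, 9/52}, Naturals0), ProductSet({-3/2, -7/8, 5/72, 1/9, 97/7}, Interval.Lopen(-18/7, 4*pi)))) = EmptySet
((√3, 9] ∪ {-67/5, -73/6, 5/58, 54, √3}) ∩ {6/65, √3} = {√3}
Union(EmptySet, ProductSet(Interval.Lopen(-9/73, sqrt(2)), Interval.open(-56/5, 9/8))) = ProductSet(Interval.Lopen(-9/73, sqrt(2)), Interval.open(-56/5, 9/8))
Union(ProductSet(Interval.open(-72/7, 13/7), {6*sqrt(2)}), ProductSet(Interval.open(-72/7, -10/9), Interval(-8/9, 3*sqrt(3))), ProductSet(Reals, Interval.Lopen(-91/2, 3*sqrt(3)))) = Union(ProductSet(Interval.open(-72/7, 13/7), {6*sqrt(2)}), ProductSet(Reals, Interval.Lopen(-91/2, 3*sqrt(3))))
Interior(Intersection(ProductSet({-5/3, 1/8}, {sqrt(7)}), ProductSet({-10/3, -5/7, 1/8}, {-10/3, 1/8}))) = EmptySet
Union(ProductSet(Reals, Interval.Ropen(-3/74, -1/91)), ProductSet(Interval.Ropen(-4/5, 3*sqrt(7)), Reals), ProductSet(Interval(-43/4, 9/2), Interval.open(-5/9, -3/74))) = Union(ProductSet(Interval(-43/4, 9/2), Interval.open(-5/9, -3/74)), ProductSet(Interval.Ropen(-4/5, 3*sqrt(7)), Reals), ProductSet(Reals, Interval.Ropen(-3/74, -1/91)))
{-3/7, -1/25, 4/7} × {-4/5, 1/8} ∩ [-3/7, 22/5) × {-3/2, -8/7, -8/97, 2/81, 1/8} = {-3/7, -1/25, 4/7} × {1/8}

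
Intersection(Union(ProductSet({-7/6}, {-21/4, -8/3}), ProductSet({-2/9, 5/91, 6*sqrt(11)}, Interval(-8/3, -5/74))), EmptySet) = EmptySet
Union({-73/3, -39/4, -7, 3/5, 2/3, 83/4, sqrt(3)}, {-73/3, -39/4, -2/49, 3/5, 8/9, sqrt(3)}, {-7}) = {-73/3, -39/4, -7, -2/49, 3/5, 2/3, 8/9, 83/4, sqrt(3)}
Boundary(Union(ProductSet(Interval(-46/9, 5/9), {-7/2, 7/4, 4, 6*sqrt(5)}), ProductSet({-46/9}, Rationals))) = Union(ProductSet({-46/9}, Reals), ProductSet(Interval(-46/9, 5/9), {-7/2, 7/4, 4, 6*sqrt(5)}))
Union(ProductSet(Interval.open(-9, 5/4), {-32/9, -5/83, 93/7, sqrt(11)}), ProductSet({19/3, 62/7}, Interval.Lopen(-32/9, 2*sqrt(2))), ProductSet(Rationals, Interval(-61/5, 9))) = Union(ProductSet(Interval.open(-9, 5/4), {-32/9, -5/83, 93/7, sqrt(11)}), ProductSet(Rationals, Interval(-61/5, 9)))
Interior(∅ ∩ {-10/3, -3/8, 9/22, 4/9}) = ∅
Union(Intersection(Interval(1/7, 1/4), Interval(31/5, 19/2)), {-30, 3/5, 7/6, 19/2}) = {-30, 3/5, 7/6, 19/2}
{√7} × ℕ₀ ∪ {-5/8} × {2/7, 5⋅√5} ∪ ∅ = ({√7} × ℕ₀) ∪ ({-5/8} × {2/7, 5⋅√5})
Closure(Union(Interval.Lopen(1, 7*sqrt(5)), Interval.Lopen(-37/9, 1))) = Interval(-37/9, 7*sqrt(5))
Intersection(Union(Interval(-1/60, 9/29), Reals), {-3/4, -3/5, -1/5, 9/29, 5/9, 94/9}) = {-3/4, -3/5, -1/5, 9/29, 5/9, 94/9}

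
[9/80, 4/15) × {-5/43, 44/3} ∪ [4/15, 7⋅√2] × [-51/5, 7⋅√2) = ([9/80, 4/15) × {-5/43, 44/3}) ∪ ([4/15, 7⋅√2] × [-51/5, 7⋅√2))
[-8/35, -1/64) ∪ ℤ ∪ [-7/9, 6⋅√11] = ℤ ∪ [-7/9, 6⋅√11]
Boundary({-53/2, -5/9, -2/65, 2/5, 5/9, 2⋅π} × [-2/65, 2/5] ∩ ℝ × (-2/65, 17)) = {-53/2, -5/9, -2/65, 2/5, 5/9, 2⋅π} × [-2/65, 2/5]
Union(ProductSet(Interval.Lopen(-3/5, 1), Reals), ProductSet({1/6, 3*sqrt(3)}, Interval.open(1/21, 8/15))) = Union(ProductSet({1/6, 3*sqrt(3)}, Interval.open(1/21, 8/15)), ProductSet(Interval.Lopen(-3/5, 1), Reals))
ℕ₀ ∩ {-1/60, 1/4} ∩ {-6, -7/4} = ∅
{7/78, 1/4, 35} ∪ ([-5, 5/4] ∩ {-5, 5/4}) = {-5, 7/78, 1/4, 5/4, 35}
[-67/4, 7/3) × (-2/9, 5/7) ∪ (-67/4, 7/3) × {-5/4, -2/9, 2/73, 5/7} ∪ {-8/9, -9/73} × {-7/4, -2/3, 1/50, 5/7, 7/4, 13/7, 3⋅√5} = ([-67/4, 7/3) × (-2/9, 5/7)) ∪ ((-67/4, 7/3) × {-5/4, -2/9, 2/73, 5/7}) ∪ ({-8/9, -9/73} × {-7/4, -2/3, 1/50, 5/7, 7/4, 13/7, 3⋅√5})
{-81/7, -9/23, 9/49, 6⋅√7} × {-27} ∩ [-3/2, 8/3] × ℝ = {-9/23, 9/49} × {-27}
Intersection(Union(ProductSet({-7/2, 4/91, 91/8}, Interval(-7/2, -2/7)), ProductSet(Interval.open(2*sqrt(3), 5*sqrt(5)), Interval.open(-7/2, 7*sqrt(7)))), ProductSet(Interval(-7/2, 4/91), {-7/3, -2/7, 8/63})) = ProductSet({-7/2, 4/91}, {-7/3, -2/7})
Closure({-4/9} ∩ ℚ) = {-4/9}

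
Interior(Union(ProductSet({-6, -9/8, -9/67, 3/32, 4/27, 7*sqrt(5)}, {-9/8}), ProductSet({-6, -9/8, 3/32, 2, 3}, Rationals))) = EmptySet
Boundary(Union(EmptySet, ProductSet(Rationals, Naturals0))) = ProductSet(Reals, Naturals0)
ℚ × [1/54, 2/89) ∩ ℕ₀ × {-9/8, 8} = ∅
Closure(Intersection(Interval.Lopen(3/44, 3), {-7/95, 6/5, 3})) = {6/5, 3}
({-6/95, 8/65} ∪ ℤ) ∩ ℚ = ℤ ∪ {-6/95, 8/65}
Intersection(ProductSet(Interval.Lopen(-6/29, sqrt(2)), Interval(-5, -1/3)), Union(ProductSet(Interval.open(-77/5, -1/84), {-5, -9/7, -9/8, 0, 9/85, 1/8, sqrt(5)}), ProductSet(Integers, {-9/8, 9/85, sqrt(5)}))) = Union(ProductSet(Interval.open(-6/29, -1/84), {-5, -9/7, -9/8}), ProductSet(Range(0, 2, 1), {-9/8}))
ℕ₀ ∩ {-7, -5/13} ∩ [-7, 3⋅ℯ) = ∅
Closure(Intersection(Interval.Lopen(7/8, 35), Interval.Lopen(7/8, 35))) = Interval(7/8, 35)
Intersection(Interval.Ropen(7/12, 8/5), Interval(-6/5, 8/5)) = Interval.Ropen(7/12, 8/5)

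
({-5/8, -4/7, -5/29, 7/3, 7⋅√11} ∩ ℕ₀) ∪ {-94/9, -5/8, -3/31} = {-94/9, -5/8, -3/31}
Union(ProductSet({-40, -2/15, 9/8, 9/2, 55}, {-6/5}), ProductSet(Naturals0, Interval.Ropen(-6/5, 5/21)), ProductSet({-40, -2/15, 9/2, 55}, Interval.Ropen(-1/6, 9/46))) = Union(ProductSet({-40, -2/15, 9/2, 55}, Interval.Ropen(-1/6, 9/46)), ProductSet({-40, -2/15, 9/8, 9/2, 55}, {-6/5}), ProductSet(Naturals0, Interval.Ropen(-6/5, 5/21)))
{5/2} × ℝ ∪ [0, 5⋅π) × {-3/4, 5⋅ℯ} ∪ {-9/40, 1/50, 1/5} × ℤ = ({5/2} × ℝ) ∪ ({-9/40, 1/50, 1/5} × ℤ) ∪ ([0, 5⋅π) × {-3/4, 5⋅ℯ})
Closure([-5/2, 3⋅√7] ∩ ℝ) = [-5/2, 3⋅√7]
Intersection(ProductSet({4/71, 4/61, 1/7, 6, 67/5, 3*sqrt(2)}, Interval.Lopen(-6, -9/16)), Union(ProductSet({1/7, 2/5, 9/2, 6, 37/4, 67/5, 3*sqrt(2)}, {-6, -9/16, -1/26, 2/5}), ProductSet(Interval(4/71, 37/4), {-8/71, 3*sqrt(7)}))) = ProductSet({1/7, 6, 67/5, 3*sqrt(2)}, {-9/16})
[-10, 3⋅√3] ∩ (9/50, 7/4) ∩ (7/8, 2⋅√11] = (7/8, 7/4)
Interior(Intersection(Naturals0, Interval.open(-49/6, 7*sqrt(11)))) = EmptySet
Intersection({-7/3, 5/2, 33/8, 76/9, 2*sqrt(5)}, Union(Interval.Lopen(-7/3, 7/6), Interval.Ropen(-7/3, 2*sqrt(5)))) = {-7/3, 5/2, 33/8}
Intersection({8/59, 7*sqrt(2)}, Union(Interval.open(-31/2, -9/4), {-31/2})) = EmptySet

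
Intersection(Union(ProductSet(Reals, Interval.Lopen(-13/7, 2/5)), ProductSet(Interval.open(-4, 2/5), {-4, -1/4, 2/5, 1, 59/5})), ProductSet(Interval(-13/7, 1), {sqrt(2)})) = EmptySet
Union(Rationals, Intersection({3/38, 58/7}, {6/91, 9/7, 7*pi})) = Rationals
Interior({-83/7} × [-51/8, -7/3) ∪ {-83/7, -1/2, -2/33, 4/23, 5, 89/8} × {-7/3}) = ∅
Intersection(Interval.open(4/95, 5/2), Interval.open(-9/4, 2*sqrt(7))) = Interval.open(4/95, 5/2)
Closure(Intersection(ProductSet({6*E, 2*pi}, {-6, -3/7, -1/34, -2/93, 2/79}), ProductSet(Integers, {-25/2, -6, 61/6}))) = EmptySet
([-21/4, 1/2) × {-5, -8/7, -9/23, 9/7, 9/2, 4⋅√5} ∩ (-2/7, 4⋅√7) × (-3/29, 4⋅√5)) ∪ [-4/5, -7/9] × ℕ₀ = ([-4/5, -7/9] × ℕ₀) ∪ ((-2/7, 1/2) × {9/7, 9/2})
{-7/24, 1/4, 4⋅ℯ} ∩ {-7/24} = {-7/24}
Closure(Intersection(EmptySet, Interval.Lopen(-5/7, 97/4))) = EmptySet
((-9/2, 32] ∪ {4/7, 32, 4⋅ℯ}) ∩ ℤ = {-4, -3, …, 32}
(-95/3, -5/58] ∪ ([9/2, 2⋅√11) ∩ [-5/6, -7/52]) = (-95/3, -5/58]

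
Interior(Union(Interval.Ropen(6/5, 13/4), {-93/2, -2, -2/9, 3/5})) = Interval.open(6/5, 13/4)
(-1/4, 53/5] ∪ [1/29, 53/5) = (-1/4, 53/5]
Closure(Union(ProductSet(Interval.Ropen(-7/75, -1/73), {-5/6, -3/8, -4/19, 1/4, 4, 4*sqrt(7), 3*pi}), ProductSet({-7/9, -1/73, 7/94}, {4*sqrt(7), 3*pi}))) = Union(ProductSet({-7/9, -1/73, 7/94}, {4*sqrt(7), 3*pi}), ProductSet(Interval(-7/75, -1/73), {-5/6, -3/8, -4/19, 1/4, 4, 4*sqrt(7), 3*pi}))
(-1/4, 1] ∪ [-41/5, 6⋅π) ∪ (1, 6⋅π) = [-41/5, 6⋅π)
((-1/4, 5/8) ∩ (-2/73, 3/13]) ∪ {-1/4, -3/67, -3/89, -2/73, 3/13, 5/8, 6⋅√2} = {-1/4, -3/67, -3/89, 5/8, 6⋅√2} ∪ [-2/73, 3/13]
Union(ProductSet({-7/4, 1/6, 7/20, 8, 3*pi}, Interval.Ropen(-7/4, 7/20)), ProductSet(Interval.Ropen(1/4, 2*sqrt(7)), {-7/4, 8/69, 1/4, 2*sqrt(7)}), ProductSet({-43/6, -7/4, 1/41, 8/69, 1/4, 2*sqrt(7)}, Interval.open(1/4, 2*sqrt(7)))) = Union(ProductSet({-7/4, 1/6, 7/20, 8, 3*pi}, Interval.Ropen(-7/4, 7/20)), ProductSet({-43/6, -7/4, 1/41, 8/69, 1/4, 2*sqrt(7)}, Interval.open(1/4, 2*sqrt(7))), ProductSet(Interval.Ropen(1/4, 2*sqrt(7)), {-7/4, 8/69, 1/4, 2*sqrt(7)}))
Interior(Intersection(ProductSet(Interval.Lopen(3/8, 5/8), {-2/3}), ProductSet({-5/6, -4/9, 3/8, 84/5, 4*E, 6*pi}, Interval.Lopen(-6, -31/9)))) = EmptySet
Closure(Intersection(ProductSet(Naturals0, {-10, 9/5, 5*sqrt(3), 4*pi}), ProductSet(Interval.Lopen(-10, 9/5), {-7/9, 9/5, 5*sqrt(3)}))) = ProductSet(Range(0, 2, 1), {9/5, 5*sqrt(3)})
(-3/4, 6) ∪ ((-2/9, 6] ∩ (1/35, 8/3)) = (-3/4, 6)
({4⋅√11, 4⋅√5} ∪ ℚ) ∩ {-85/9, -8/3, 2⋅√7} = {-85/9, -8/3}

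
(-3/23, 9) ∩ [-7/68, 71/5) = [-7/68, 9)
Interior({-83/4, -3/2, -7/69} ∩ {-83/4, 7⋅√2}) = ∅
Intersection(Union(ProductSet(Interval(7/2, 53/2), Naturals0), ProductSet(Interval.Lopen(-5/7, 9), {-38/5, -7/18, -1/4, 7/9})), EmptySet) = EmptySet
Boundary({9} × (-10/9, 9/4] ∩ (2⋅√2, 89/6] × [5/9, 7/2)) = {9} × [5/9, 9/4]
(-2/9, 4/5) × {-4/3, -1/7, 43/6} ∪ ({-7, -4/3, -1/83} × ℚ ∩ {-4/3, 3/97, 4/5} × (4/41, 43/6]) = ({-4/3} × (ℚ ∩ (4/41, 43/6])) ∪ ((-2/9, 4/5) × {-4/3, -1/7, 43/6})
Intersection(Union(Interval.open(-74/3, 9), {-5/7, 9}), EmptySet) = EmptySet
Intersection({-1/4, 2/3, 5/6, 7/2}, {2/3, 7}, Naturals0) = EmptySet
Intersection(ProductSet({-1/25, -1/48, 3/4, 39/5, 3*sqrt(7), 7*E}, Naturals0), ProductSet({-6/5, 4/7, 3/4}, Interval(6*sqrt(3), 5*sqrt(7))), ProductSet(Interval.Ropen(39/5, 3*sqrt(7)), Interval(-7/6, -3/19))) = EmptySet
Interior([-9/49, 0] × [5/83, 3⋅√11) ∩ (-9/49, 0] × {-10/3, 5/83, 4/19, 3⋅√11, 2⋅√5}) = ∅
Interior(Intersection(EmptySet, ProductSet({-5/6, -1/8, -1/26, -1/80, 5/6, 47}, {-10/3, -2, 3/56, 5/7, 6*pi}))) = EmptySet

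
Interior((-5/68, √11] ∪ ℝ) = (-∞, ∞)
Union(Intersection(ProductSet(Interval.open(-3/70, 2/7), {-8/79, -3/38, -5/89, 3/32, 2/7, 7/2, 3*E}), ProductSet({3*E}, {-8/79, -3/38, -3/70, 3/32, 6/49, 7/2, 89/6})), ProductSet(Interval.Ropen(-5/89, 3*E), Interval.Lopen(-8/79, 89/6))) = ProductSet(Interval.Ropen(-5/89, 3*E), Interval.Lopen(-8/79, 89/6))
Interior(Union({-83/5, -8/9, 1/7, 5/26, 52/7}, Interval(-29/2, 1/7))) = Interval.open(-29/2, 1/7)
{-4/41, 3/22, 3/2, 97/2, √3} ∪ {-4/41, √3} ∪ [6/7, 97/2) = {-4/41, 3/22} ∪ [6/7, 97/2]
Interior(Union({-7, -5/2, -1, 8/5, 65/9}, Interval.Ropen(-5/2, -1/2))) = Interval.open(-5/2, -1/2)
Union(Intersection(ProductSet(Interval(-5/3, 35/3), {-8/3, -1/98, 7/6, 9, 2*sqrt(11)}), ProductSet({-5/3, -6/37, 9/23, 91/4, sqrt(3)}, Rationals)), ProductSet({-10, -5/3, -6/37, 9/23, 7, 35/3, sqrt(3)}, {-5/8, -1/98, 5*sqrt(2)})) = Union(ProductSet({-5/3, -6/37, 9/23, sqrt(3)}, {-8/3, -1/98, 7/6, 9}), ProductSet({-10, -5/3, -6/37, 9/23, 7, 35/3, sqrt(3)}, {-5/8, -1/98, 5*sqrt(2)}))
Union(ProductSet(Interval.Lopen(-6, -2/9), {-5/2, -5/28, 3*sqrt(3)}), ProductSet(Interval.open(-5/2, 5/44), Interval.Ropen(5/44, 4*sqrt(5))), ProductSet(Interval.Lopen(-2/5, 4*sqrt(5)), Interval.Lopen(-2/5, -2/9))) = Union(ProductSet(Interval.Lopen(-6, -2/9), {-5/2, -5/28, 3*sqrt(3)}), ProductSet(Interval.open(-5/2, 5/44), Interval.Ropen(5/44, 4*sqrt(5))), ProductSet(Interval.Lopen(-2/5, 4*sqrt(5)), Interval.Lopen(-2/5, -2/9)))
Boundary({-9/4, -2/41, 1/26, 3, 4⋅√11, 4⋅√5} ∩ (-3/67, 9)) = {1/26, 3, 4⋅√5}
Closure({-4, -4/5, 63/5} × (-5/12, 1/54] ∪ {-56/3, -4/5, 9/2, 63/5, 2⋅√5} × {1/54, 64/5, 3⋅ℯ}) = ({-4, -4/5, 63/5} × [-5/12, 1/54]) ∪ ({-56/3, -4/5, 9/2, 63/5, 2⋅√5} × {1/54, 64/5, 3⋅ℯ})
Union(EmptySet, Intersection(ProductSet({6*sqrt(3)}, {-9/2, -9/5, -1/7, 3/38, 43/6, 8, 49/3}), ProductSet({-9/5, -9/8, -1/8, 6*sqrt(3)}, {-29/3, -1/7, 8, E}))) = ProductSet({6*sqrt(3)}, {-1/7, 8})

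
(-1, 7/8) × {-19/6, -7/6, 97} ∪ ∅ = (-1, 7/8) × {-19/6, -7/6, 97}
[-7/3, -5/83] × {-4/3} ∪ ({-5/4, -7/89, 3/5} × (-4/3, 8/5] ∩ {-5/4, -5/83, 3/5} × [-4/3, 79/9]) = ([-7/3, -5/83] × {-4/3}) ∪ ({-5/4, 3/5} × (-4/3, 8/5])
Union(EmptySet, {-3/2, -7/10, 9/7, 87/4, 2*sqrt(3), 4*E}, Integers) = Union({-3/2, -7/10, 9/7, 87/4, 2*sqrt(3), 4*E}, Integers)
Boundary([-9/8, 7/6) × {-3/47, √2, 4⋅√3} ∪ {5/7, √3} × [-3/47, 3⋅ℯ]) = ({5/7, √3} × [-3/47, 3⋅ℯ]) ∪ ([-9/8, 7/6] × {-3/47, √2, 4⋅√3})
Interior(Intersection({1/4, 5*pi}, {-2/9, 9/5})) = EmptySet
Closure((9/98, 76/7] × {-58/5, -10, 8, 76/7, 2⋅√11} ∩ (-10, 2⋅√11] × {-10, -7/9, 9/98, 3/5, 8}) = [9/98, 2⋅√11] × {-10, 8}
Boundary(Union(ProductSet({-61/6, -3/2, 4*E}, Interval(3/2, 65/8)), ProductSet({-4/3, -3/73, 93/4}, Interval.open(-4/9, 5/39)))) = Union(ProductSet({-61/6, -3/2, 4*E}, Interval(3/2, 65/8)), ProductSet({-4/3, -3/73, 93/4}, Interval(-4/9, 5/39)))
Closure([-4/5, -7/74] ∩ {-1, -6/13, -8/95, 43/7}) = {-6/13}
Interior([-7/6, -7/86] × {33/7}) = ∅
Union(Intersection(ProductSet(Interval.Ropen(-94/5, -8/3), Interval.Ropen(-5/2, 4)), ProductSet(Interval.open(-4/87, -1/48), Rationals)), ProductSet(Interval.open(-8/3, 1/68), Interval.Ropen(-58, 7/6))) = ProductSet(Interval.open(-8/3, 1/68), Interval.Ropen(-58, 7/6))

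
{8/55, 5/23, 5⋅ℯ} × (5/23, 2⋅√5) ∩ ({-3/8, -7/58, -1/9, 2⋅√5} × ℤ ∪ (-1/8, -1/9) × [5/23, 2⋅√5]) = ∅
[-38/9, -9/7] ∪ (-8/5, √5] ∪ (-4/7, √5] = [-38/9, √5]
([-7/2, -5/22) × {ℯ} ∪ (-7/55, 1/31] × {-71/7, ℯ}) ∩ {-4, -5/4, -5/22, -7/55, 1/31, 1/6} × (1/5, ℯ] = {-5/4, 1/31} × {ℯ}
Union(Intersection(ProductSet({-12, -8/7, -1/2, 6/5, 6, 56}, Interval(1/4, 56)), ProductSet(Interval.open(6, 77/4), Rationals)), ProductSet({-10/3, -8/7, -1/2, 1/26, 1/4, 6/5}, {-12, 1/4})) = ProductSet({-10/3, -8/7, -1/2, 1/26, 1/4, 6/5}, {-12, 1/4})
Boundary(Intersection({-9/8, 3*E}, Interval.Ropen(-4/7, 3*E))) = EmptySet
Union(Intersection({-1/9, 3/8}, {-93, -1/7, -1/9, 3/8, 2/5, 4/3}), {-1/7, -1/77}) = {-1/7, -1/9, -1/77, 3/8}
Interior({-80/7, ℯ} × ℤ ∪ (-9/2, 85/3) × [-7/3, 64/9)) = (((-9/2, ℯ) ∪ (ℯ, 85/3)) × ((-7/3, 64/9) ∪ ((-7/3, 64/9) \ ℤ))) ∪ ((-9/2, 85/3) × (((-7/3, 64/9) \ ℤ) ∪ ((-7/3, 64/9) \ ℤ \ (-7/3, 64/9)))) ∪ ({ℯ} × (({-2, -1, …, 7} \ ℤ \ (-7/3, 64/9)) ∪ (ℤ \ ({-7/3, 64/9} ∪ (ℤ \ (-7/3, 64/9))))))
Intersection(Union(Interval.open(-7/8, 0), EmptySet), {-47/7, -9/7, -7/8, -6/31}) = {-6/31}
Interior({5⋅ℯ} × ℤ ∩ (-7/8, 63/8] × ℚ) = ∅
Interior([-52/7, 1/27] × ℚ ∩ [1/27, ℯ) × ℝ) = ∅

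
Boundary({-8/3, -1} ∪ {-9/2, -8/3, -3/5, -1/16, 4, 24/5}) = {-9/2, -8/3, -1, -3/5, -1/16, 4, 24/5}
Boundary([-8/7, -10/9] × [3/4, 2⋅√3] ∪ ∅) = ({-8/7, -10/9} × [3/4, 2⋅√3]) ∪ ([-8/7, -10/9] × {3/4, 2⋅√3})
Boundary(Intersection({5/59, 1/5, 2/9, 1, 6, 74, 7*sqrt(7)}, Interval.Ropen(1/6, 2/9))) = {1/5}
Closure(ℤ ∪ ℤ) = ℤ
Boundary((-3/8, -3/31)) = {-3/8, -3/31}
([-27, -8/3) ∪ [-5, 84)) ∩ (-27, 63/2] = (-27, 63/2]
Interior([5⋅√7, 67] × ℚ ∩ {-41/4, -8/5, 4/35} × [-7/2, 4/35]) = ∅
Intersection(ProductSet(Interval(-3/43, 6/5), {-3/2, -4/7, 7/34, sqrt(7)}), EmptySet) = EmptySet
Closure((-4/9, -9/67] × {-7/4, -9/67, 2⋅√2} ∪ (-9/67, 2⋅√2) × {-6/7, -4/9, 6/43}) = ([-4/9, -9/67] × {-7/4, -9/67, 2⋅√2}) ∪ ([-9/67, 2⋅√2] × {-6/7, -4/9, 6/43})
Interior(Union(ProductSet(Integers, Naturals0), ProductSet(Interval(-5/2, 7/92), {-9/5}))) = EmptySet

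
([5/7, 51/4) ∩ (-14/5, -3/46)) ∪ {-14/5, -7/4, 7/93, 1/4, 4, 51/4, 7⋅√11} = {-14/5, -7/4, 7/93, 1/4, 4, 51/4, 7⋅√11}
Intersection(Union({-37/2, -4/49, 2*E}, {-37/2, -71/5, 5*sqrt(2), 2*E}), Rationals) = {-37/2, -71/5, -4/49}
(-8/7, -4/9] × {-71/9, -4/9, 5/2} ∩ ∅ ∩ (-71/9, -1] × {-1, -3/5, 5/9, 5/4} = ∅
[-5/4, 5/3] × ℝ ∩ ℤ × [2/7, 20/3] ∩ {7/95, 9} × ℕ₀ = ∅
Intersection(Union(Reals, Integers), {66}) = {66}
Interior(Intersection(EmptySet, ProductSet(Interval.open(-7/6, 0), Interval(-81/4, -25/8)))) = EmptySet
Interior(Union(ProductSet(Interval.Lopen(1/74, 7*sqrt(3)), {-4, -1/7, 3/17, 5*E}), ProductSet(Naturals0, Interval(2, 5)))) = EmptySet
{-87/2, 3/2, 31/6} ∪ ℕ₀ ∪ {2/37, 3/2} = {-87/2, 2/37, 3/2, 31/6} ∪ ℕ₀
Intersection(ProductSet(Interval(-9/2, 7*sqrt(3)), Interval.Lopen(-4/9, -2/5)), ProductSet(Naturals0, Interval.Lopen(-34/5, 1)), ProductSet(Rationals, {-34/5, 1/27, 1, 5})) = EmptySet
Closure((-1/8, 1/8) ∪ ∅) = [-1/8, 1/8]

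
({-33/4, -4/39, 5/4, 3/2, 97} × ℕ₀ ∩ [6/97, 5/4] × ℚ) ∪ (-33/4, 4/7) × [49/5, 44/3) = ({5/4} × ℕ₀) ∪ ((-33/4, 4/7) × [49/5, 44/3))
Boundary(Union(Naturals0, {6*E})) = Union({6*E}, Naturals0)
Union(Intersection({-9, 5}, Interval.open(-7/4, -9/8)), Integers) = Integers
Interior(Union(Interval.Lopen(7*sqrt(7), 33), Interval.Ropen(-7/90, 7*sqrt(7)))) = Union(Interval.open(-7/90, 7*sqrt(7)), Interval.open(7*sqrt(7), 33))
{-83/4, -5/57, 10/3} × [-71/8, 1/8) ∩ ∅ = ∅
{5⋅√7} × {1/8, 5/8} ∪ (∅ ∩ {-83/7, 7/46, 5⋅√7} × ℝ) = {5⋅√7} × {1/8, 5/8}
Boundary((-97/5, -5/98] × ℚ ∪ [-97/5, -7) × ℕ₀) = [-97/5, -5/98] × ℝ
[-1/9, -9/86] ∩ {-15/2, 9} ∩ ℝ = ∅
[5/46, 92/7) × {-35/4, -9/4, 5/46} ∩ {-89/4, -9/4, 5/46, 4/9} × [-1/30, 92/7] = {5/46, 4/9} × {5/46}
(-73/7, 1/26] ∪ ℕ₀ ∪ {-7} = (-73/7, 1/26] ∪ ℕ₀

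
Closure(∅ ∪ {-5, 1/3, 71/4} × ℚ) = {-5, 1/3, 71/4} × ℝ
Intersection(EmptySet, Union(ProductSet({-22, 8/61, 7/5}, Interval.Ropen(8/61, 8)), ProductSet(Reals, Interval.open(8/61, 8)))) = EmptySet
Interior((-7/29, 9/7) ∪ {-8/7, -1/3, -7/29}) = (-7/29, 9/7)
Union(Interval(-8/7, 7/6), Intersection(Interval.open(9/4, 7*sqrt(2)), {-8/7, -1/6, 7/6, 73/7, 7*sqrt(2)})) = Interval(-8/7, 7/6)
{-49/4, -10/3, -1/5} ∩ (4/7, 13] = ∅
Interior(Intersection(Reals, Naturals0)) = EmptySet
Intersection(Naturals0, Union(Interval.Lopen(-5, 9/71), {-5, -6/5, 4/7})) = Range(0, 1, 1)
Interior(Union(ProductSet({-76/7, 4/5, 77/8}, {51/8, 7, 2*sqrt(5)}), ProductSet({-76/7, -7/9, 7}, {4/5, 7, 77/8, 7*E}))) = EmptySet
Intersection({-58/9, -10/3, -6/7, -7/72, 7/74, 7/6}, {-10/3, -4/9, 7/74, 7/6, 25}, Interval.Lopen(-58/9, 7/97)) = {-10/3}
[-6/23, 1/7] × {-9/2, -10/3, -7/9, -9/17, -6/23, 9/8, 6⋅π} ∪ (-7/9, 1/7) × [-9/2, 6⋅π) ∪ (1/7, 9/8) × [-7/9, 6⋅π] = ((-7/9, 1/7) × [-9/2, 6⋅π)) ∪ ((1/7, 9/8) × [-7/9, 6⋅π]) ∪ ([-6/23, 1/7] × {-9/2, -10/3, -7/9, -9/17, -6/23, 9/8, 6⋅π})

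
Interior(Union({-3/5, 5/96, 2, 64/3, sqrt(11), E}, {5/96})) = EmptySet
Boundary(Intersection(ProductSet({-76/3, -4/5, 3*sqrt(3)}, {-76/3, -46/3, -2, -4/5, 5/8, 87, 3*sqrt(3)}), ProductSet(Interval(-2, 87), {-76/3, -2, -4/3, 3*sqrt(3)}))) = ProductSet({-4/5, 3*sqrt(3)}, {-76/3, -2, 3*sqrt(3)})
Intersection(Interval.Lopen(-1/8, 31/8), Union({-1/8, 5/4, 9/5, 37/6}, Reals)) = Interval.Lopen(-1/8, 31/8)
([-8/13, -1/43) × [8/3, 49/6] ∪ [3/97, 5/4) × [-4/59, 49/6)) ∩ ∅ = ∅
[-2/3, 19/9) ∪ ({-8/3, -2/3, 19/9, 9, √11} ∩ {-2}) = [-2/3, 19/9)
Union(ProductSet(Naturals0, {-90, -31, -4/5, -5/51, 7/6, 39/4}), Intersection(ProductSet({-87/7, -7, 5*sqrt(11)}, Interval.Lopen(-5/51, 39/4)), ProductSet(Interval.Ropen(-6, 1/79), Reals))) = ProductSet(Naturals0, {-90, -31, -4/5, -5/51, 7/6, 39/4})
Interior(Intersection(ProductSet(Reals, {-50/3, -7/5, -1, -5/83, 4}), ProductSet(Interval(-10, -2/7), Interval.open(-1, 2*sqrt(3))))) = EmptySet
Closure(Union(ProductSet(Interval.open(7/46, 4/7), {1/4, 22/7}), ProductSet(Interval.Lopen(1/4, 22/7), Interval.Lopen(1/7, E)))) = Union(ProductSet({1/4, 22/7}, Interval(1/7, E)), ProductSet(Interval(7/46, 4/7), {22/7}), ProductSet(Interval.Ropen(7/46, 4/7), {1/4, 22/7}), ProductSet(Interval(1/4, 22/7), {1/7, E}), ProductSet(Interval.Lopen(1/4, 22/7), Interval.Lopen(1/7, E)))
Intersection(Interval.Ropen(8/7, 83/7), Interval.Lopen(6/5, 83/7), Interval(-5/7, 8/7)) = EmptySet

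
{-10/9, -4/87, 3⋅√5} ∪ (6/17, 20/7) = {-10/9, -4/87, 3⋅√5} ∪ (6/17, 20/7)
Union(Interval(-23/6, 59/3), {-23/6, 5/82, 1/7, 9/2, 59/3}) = Interval(-23/6, 59/3)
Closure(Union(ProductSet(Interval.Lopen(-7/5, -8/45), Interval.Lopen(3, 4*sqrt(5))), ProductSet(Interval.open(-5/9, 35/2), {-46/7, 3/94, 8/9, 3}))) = Union(ProductSet({-7/5, -8/45}, Interval(3, 4*sqrt(5))), ProductSet(Interval(-7/5, -8/45), {3, 4*sqrt(5)}), ProductSet(Interval.Lopen(-7/5, -8/45), Interval.Lopen(3, 4*sqrt(5))), ProductSet(Interval(-5/9, 35/2), {-46/7, 3/94, 8/9, 3}))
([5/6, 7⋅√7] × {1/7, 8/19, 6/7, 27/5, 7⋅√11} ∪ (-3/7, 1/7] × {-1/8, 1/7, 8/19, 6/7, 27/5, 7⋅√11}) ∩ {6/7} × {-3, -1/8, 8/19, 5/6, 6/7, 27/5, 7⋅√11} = {6/7} × {8/19, 6/7, 27/5, 7⋅√11}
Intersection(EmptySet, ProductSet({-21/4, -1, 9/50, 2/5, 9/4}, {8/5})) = EmptySet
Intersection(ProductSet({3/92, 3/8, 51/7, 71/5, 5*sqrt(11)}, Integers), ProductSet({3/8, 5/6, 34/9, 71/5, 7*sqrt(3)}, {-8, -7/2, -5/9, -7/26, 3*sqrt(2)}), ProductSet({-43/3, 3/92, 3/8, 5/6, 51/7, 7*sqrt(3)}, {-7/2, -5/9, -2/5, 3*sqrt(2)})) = EmptySet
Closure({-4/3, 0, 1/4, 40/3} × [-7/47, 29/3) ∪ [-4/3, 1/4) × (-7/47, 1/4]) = ([-4/3, 1/4] × {-7/47, 1/4}) ∪ ({-4/3, 0, 1/4, 40/3} × [-7/47, 29/3]) ∪ ([-4/3, 1/4) × (-7/47, 1/4])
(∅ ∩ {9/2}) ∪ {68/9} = {68/9}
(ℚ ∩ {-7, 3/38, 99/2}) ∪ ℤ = ℤ ∪ {3/38, 99/2}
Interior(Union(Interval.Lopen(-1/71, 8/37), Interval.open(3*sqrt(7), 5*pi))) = Union(Interval.open(-1/71, 8/37), Interval.open(3*sqrt(7), 5*pi))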